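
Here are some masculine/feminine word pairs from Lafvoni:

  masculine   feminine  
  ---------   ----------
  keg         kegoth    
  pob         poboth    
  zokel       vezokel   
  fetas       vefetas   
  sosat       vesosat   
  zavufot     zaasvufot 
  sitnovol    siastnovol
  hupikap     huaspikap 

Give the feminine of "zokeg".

vezokeg

"zokeg" has 2 vowels. The stems with 2 vowels (zokel → vezokel, fetas → vefetas, sosat → vesosat) add the prefix ve-.
The other patterns: stems with 1 vowel add -oth; stems with 3 vowels insert -as- after the first vowel.
So zokeg → vezokeg.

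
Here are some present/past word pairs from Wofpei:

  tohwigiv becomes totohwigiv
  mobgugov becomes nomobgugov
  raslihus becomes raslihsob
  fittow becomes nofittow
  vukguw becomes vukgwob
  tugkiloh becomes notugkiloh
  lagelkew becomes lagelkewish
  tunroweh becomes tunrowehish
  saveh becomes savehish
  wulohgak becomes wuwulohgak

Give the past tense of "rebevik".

"rebevik" has last vowel 'i'. The one such stem in the data (tohwigiv → totohwigiv) repeats the first consonant+vowel as a prefix (as does wulohgak), so the same rule applies.
So rebevik → rerebevik.

rerebevik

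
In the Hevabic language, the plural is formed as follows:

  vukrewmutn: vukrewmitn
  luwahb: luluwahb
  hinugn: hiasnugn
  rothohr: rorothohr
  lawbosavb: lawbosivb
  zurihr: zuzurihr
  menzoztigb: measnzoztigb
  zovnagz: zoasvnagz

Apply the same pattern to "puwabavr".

puwabivr

"puwabavr" has second-to-last letter 'v'. The one such stem in the data (lawbosavb → lawbosivb) changes the last vowel to 'i' (as does vukrewmutn), so the same rule applies.
So puwabavr → puwabivr.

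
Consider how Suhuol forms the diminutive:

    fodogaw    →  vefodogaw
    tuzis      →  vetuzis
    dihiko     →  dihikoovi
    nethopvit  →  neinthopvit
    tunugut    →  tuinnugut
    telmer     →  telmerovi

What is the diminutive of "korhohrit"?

koinrhohrit

nethopvit and tuzis both have last vowel 'i' yet inflect differently (neinthopvit, vetuzis), so the last vowel is not what conditions the rule; the final letter is.
"korhohrit" ends in -t. The stems ending in -t (nethopvit → neinthopvit, tunugut → tuinnugut) insert -in- after the first vowel.
So korhohrit → koinrhohrit.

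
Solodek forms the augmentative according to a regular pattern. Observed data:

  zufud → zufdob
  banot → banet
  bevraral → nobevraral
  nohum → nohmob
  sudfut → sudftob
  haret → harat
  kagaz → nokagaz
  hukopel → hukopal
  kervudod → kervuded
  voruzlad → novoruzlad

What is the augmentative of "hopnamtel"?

hopnamtal

"hopnamtel" has last vowel 'e'. The stems whose last vowel is 'e' (hukopel → hukopal, haret → harat) change the last vowel to 'a'.
The other patterns: stems whose last vowel is 'u' delete the last vowel and add -ob; stems whose last vowel is 'o' change the last vowel to 'e'; stems whose last vowel is 'a' add the prefix no-.
So hopnamtel → hopnamtal.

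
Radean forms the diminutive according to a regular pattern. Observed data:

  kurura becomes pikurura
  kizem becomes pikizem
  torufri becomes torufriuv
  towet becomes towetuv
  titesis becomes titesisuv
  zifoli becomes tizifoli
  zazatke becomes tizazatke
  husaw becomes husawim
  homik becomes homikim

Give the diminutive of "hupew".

"hupew" begins with h-. The stems beginning with h- (husaw → husawim, homik → homikim) add -im.
So hupew → hupewim.

hupewim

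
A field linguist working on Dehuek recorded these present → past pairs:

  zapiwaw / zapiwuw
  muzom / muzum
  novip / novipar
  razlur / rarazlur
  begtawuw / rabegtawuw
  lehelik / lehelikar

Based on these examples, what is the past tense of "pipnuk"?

rapipnuk

begtawuw and zapiwaw both end in -w yet inflect differently (rabegtawuw, zapiwuw), so the final letter is not what conditions the rule; the last vowel is.
"pipnuk" has last vowel 'u'. The stems whose last vowel is 'u' (begtawuw → rabegtawuw, razlur → rarazlur) add the prefix ra-.
So pipnuk → rapipnuk.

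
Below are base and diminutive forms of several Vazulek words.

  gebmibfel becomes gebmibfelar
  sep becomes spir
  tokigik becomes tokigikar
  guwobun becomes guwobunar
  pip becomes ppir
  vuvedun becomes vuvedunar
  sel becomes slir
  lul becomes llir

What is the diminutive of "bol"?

lul and gebmibfel both end in -l yet inflect differently (llir, gebmibfelar), so the final letter is not what conditions the rule; the number of vowels is.
"bol" has 1 vowel. The stems with 1 vowel (pip → ppir, sep → spir, lul → llir) delete the last vowel and add -ir.
So bol → blir.

blir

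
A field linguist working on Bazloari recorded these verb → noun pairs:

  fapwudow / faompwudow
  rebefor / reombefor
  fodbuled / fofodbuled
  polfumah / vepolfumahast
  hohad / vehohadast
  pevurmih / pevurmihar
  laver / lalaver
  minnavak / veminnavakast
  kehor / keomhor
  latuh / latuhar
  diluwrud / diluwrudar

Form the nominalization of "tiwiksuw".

tiwiksuwar

latuh and polfumah both end in -h yet inflect differently (latuhar, vepolfumahast), so the final letter is not what conditions the rule; the last vowel is.
"tiwiksuw" has last vowel 'u'. The stems whose last vowel is 'u' (latuh → latuhar, diluwrud → diluwrudar) add -ar.
So tiwiksuw → tiwiksuwar.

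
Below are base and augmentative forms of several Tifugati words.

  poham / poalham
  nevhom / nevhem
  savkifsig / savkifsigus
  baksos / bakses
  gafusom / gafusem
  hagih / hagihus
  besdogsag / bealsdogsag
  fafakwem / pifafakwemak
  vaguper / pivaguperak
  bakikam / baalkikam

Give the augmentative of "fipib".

fipibus

gafusom and bakikam both end in -m yet inflect differently (gafusem, baalkikam), so the final letter is not what conditions the rule; the last vowel is.
"fipib" has last vowel 'i'. The stems whose last vowel is 'i' (savkifsig → savkifsigus, hagih → hagihus) add -us.
The other patterns: stems whose last vowel is 'o' change the last vowel to 'e'; stems whose last vowel is 'a' insert -al- after the first vowel; stems whose last vowel is 'e' add pi- … -ak around the stem.
So fipib → fipibus.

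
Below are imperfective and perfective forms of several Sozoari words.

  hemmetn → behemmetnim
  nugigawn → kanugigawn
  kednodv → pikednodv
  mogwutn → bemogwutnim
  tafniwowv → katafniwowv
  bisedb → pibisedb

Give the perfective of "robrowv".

tafniwowv and kednodv both end in -v yet inflect differently (katafniwowv, pikednodv), so the final letter is not what conditions the rule; the second-to-last letter is.
"robrowv" has second-to-last letter 'w'. The stems whose second-to-last letter is 'w' (tafniwowv → katafniwowv, nugigawn → kanugigawn) add the prefix ka-.
So robrowv → karobrowv.

karobrowv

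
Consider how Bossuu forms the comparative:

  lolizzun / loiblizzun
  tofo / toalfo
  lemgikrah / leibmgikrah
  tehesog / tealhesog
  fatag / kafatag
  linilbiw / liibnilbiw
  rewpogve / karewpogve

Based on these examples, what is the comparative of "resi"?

tehesog and fatag both end in -g yet inflect differently (tealhesog, kafatag), so the final letter is not what conditions the rule; the first letter is.
"resi" begins with r-. The one such stem in the data (rewpogve → karewpogve) adds the prefix ka-, so the same rule applies.
The other patterns: stems beginning with t- insert -al- after the first vowel; stems beginning with l- insert -ib- after the first vowel.
So resi → karesi.

karesi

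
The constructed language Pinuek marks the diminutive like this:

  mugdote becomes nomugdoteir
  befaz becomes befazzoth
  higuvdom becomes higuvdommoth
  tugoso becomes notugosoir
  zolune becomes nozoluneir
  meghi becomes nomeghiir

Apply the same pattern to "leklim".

leklimmoth

higuvdom and tugoso both have last vowel 'o' yet inflect differently (higuvdommoth, notugosoir), so the last vowel is not what conditions the rule; whether the stem ends in a vowel or a consonant is.
"leklim" ends in a consonant. The stems ending in a consonant (befaz → befazzoth, higuvdom → higuvdommoth) double the final consonant and add -oth.
The other pattern: stems ending in a vowel add no- … -ir around the stem.
So leklim → leklimmoth.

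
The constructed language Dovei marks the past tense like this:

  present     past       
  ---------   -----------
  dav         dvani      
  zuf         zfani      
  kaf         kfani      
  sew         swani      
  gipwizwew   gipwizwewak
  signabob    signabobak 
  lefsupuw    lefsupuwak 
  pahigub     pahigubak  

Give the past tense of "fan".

fnani

"fan" has 1 vowel. The stems with 1 vowel (dav → dvani, zuf → zfani, kaf → kfani) delete the last vowel and add -ani.
So fan → fnani.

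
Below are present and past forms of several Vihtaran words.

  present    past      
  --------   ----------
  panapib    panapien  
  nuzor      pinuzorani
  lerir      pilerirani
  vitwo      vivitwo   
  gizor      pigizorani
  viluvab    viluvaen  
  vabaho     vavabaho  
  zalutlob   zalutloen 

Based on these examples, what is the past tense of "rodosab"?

rodosaen

panapib and lerir both have last vowel 'i' yet inflect differently (panapien, pilerirani), so the last vowel is not what conditions the rule; the final letter is.
"rodosab" ends in -b. The stems ending in -b (panapib → panapien, zalutlob → zalutloen, viluvab → viluvaen) drop the final letter and add -en.
So rodosab → rodosaen.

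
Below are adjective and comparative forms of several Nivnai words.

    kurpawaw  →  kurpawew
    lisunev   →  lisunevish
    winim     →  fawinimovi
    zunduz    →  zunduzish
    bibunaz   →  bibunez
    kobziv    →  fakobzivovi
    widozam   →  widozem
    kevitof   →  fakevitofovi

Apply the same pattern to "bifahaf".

bifahef

"bifahaf" has last vowel 'a'. The stems whose last vowel is 'a' (kurpawaw → kurpawew, bibunaz → bibunez, widozam → widozem) change the last vowel to 'e'.
The other patterns: stems whose last vowel is 'e' or 'u' add -ish; stems whose last vowel is 'i' or 'o' add fa- … -ovi around the stem.
So bifahaf → bifahef.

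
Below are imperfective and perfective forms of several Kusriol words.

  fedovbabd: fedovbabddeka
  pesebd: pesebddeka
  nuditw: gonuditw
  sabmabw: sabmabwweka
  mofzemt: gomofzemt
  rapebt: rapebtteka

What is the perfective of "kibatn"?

gokibatn

"kibatn" has second-to-last letter 't'. The one such stem in the data (nuditw → gonuditw) adds the prefix go-, so the same rule applies.
So kibatn → gokibatn.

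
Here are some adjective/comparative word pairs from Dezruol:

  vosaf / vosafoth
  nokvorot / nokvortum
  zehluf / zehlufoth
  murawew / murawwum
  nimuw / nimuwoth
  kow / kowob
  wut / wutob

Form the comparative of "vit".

kow and nimuw both end in -w yet inflect differently (kowob, nimuwoth), so the final letter is not what conditions the rule; the number of vowels is.
"vit" has 1 vowel. The stems with 1 vowel (wut → wutob, kow → kowob) add -ob.
The other patterns: stems with 2 vowels add -oth; stems with 3 vowels delete the last vowel and add -um.
So vit → vitob.

vitob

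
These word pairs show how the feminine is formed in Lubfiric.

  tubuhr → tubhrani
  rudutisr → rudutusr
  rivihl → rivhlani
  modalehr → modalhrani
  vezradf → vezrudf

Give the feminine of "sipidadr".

sipidudr

tubuhr and rudutisr both end in -r yet inflect differently (tubhrani, rudutusr), so the final letter is not what conditions the rule; the second-to-last letter is.
"sipidadr" has second-to-last letter 'd'. The one such stem in the data (vezradf → vezrudf) changes the last vowel to 'u' (as does rudutisr), so the same rule applies.
The other pattern: stems whose second-to-last letter is 'h' delete the last vowel and add -ani.
So sipidadr → sipidudr.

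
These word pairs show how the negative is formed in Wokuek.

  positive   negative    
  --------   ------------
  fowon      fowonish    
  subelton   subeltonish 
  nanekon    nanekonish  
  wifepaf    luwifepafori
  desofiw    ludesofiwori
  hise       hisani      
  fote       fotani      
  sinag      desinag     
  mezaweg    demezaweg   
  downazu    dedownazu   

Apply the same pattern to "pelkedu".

wifepaf and sinag both have last vowel 'a' yet inflect differently (luwifepafori, desinag), so the last vowel is not what conditions the rule; the final letter is.
"pelkedu" ends in -u. The one such stem in the data (downazu → dedownazu) adds the prefix de-, so the same rule applies.
So pelkedu → depelkedu.

depelkedu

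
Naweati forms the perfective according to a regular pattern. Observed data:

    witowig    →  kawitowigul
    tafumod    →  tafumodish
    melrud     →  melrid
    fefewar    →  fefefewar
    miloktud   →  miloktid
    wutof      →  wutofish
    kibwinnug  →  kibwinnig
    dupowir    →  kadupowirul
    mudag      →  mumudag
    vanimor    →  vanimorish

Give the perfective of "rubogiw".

karubogiwul

kibwinnug and mudag both end in -g yet inflect differently (kibwinnig, mumudag), so the final letter is not what conditions the rule; the last vowel is.
"rubogiw" has last vowel 'i'. The stems whose last vowel is 'i' (witowig → kawitowigul, dupowir → kadupowirul) add ka- … -ul around the stem.
The other patterns: stems whose last vowel is 'u' change the last vowel to 'i'; stems whose last vowel is 'a' repeat the first consonant+vowel as a prefix; stems whose last vowel is 'o' add -ish.
So rubogiw → karubogiwul.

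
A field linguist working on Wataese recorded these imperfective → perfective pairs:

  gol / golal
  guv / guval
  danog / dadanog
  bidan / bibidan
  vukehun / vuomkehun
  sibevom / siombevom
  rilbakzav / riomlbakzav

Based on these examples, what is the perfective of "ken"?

"ken" has 1 vowel. The stems with 1 vowel (gol → golal, guv → guval) add -al.
The other patterns: stems with 2 vowels repeat the first consonant+vowel as a prefix; stems with 3 vowels insert -om- after the first vowel.
So ken → kenal.

kenal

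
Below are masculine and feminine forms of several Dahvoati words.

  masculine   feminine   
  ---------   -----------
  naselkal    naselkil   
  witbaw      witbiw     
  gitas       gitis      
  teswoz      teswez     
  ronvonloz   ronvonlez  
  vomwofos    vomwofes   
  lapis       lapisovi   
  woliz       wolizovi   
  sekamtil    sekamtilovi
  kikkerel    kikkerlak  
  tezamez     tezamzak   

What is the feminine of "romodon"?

gitas and vomwofos both end in -s yet inflect differently (gitis, vomwofes), so the final letter is not what conditions the rule; the last vowel is.
"romodon" has last vowel 'o'. The stems whose last vowel is 'o' (teswoz → teswez, ronvonloz → ronvonlez, vomwofos → vomwofes) change the last vowel to 'e'.
So romodon → romoden.

romoden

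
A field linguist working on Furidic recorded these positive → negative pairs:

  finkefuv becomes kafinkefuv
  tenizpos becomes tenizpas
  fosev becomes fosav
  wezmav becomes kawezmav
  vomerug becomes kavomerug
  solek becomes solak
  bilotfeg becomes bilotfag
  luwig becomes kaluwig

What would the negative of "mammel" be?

mammal

bilotfeg and luwig both end in -g yet inflect differently (bilotfag, kaluwig), so the final letter is not what conditions the rule; the last vowel is.
"mammel" has last vowel 'e'. The stems whose last vowel is 'e' (solek → solak, fosev → fosav, bilotfeg → bilotfag) change the last vowel to 'a'.
So mammel → mammal.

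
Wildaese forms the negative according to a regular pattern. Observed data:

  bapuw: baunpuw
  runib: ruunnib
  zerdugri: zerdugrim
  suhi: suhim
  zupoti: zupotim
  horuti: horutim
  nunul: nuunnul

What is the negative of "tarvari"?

tarvarim

horuti and runib both have last vowel 'i' yet inflect differently (horutim, ruunnib), so the last vowel is not what conditions the rule; the final letter is.
"tarvari" ends in -i. The stems ending in -i (horuti → horutim, suhi → suhim, zerdugri → zerdugrim) drop the final letter and add -im.
So tarvari → tarvarim.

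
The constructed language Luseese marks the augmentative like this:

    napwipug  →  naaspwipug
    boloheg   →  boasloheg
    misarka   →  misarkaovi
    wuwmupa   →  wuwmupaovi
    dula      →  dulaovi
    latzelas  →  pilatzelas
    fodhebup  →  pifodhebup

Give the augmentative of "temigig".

teasmigig

napwipug and fodhebup both have last vowel 'u' yet inflect differently (naaspwipug, pifodhebup), so the last vowel is not what conditions the rule; the final letter is.
"temigig" ends in -g. The stems ending in -g (boloheg → boasloheg, napwipug → naaspwipug) insert -as- after the first vowel.
The other patterns: stems ending in -a add -ovi; stems ending in -p or -s add the prefix pi-.
So temigig → teasmigig.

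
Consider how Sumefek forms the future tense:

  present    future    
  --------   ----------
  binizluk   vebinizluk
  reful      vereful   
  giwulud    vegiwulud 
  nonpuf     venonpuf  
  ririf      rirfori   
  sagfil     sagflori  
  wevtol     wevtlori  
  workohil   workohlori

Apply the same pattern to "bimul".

vebimul

nonpuf and ririf both end in -f yet inflect differently (venonpuf, rirfori), so the final letter is not what conditions the rule; the last vowel is.
"bimul" has last vowel 'u'. The stems whose last vowel is 'u' (binizluk → vebinizluk, reful → vereful, giwulud → vegiwulud) add the prefix ve-.
The other pattern: stems whose last vowel is 'i' or 'o' delete the last vowel and add -ori.
So bimul → vebimul.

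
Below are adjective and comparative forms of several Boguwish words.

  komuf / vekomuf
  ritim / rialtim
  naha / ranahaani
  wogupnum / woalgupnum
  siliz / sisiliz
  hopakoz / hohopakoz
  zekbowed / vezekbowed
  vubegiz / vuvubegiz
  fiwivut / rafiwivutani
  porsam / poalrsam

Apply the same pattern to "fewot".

rafewotani

naha and porsam both have last vowel 'a' yet inflect differently (ranahaani, poalrsam), so the last vowel is not what conditions the rule; the final letter is.
"fewot" ends in -t. The one such stem in the data (fiwivut → rafiwivutani) adds ra- … -ani around the stem, so the same rule applies.
The other patterns: stems ending in -m insert -al- after the first vowel; stems ending in -z repeat the first consonant+vowel as a prefix; stems ending in -d or -f add the prefix ve-.
So fewot → rafewotani.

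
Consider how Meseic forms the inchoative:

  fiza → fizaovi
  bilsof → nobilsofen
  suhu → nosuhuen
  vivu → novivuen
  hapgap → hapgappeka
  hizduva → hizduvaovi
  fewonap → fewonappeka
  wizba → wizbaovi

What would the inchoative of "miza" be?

wizba and fewonap both have last vowel 'a' yet inflect differently (wizbaovi, fewonappeka), so the last vowel is not what conditions the rule; the final letter is.
"miza" ends in -a. The stems ending in -a (wizba → wizbaovi, fiza → fizaovi, hizduva → hizduvaovi) add -ovi.
So miza → mizaovi.

mizaovi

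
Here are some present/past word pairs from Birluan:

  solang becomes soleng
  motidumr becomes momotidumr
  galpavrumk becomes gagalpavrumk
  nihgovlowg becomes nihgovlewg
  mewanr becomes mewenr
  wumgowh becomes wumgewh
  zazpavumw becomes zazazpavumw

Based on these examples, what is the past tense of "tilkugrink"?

motidumr and mewanr both end in -r yet inflect differently (momotidumr, mewenr), so the final letter is not what conditions the rule; the second-to-last letter is.
"tilkugrink" has second-to-last letter 'n'. The stems whose second-to-last letter is 'n' (mewanr → mewenr, solang → soleng) change the last vowel to 'e'.
So tilkugrink → tilkugrenk.

tilkugrenk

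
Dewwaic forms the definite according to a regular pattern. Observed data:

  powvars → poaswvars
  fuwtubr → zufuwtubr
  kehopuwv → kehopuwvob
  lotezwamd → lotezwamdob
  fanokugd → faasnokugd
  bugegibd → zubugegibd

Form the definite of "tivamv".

"tivamv" has second-to-last letter 'm'. The one such stem in the data (lotezwamd → lotezwamdob) adds -ob, so the same rule applies.
The other patterns: stems whose second-to-last letter is 'b' add the prefix zu-; stems whose second-to-last letter is 'g' or 'r' insert -as- after the first vowel.
So tivamv → tivamvob.

tivamvob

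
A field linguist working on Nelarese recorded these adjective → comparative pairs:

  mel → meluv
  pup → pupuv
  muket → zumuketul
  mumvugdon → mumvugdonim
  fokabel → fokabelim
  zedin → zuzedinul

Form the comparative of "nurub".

zedin and mumvugdon both end in -n yet inflect differently (zuzedinul, mumvugdonim), so the final letter is not what conditions the rule; the number of vowels is.
"nurub" has 2 vowels. The stems with 2 vowels (muket → zumuketul, zedin → zuzedinul) add zu- … -ul around the stem.
So nurub → zunurubul.

zunurubul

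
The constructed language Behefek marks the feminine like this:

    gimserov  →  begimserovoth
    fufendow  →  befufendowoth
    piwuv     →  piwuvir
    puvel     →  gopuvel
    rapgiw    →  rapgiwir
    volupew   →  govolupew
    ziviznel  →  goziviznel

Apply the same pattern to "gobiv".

gobivir

"gobiv" has last vowel 'i'. The one such stem in the data (rapgiw → rapgiwir) adds -ir, so the same rule applies.
So gobiv → gobivir.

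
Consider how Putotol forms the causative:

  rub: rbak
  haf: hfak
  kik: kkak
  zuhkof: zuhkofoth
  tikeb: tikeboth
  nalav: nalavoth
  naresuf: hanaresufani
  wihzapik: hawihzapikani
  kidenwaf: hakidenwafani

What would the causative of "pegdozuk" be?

hapegdozukani

haf and zuhkof both end in -f yet inflect differently (hfak, zuhkofoth), so the final letter is not what conditions the rule; the number of vowels is.
"pegdozuk" has 3 vowels. The stems with 3 vowels (naresuf → hanaresufani, wihzapik → hawihzapikani, kidenwaf → hakidenwafani) add ha- … -ani around the stem.
So pegdozuk → hapegdozukani.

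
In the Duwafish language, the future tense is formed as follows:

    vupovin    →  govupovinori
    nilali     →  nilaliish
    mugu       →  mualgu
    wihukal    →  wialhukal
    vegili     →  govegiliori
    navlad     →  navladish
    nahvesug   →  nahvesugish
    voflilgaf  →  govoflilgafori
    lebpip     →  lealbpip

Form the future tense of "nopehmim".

nopehmimish

vegili and nilali both end in -i yet inflect differently (govegiliori, nilaliish), so the final letter is not what conditions the rule; the first letter is.
"nopehmim" begins with n-. The stems beginning with n- (nahvesug → nahvesugish, navlad → navladish, nilali → nilaliish) add -ish.
So nopehmim → nopehmimish.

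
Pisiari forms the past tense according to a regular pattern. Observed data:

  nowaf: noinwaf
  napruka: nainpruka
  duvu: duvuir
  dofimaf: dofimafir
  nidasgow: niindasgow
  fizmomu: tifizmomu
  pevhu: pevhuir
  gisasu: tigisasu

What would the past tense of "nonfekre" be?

noinnfekre

"nonfekre" begins with n-. The stems beginning with n- (nidasgow → niindasgow, napruka → nainpruka, nowaf → noinwaf) insert -in- after the first vowel.
The other patterns: stems beginning with d- or p- add -ir; stems beginning with f- or g- add the prefix ti-.
So nonfekre → noinnfekre.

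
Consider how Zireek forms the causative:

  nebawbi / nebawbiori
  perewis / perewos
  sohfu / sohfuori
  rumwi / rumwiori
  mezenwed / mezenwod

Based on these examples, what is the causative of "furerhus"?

furerhos

perewis and nebawbi both have last vowel 'i' yet inflect differently (perewos, nebawbiori), so the last vowel is not what conditions the rule; whether the stem ends in a vowel or a consonant is.
"furerhus" ends in a consonant. The stems ending in a consonant (perewis → perewos, mezenwed → mezenwod) change the last vowel to 'o'.
The other pattern: stems ending in a vowel add -ori.
So furerhus → furerhos.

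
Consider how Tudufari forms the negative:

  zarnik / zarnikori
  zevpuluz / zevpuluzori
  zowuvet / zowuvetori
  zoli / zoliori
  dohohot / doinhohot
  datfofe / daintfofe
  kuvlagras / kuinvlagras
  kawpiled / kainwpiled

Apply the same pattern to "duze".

duinze

"duze" begins with d-. The stems beginning with d- (dohohot → doinhohot, datfofe → daintfofe) insert -in- after the first vowel.
The other pattern: stems beginning with z- add -ori.
So duze → duinze.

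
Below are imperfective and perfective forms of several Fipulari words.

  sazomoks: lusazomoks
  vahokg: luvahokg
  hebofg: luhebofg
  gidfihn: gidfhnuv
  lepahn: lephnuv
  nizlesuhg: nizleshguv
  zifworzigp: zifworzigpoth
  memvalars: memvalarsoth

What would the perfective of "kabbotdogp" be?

vahokg and nizlesuhg both end in -g yet inflect differently (luvahokg, nizleshguv), so the final letter is not what conditions the rule; the second-to-last letter is.
"kabbotdogp" has second-to-last letter 'g'. The one such stem in the data (zifworzigp → zifworzigpoth) adds -oth, so the same rule applies.
So kabbotdogp → kabbotdogpoth.

kabbotdogpoth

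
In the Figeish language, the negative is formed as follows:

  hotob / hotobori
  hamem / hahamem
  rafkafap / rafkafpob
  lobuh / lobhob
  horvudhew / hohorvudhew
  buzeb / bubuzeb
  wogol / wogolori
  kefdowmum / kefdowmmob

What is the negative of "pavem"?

hotob and buzeb both end in -b yet inflect differently (hotobori, bubuzeb), so the final letter is not what conditions the rule; the last vowel is.
"pavem" has last vowel 'e'. The stems whose last vowel is 'e' (horvudhew → hohorvudhew, buzeb → bubuzeb, hamem → hahamem) repeat the first consonant+vowel as a prefix.
The other patterns: stems whose last vowel is 'o' add -ori; stems whose last vowel is 'a' or 'u' delete the last vowel and add -ob.
So pavem → papavem.

papavem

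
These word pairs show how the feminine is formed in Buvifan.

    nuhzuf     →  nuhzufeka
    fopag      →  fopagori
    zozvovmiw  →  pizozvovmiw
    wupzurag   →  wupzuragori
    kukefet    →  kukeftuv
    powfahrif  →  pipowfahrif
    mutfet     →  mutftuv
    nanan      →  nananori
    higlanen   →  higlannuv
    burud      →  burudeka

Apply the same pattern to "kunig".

pikunig

"kunig" has last vowel 'i'. The stems whose last vowel is 'i' (zozvovmiw → pizozvovmiw, powfahrif → pipowfahrif) add the prefix pi-.
So kunig → pikunig.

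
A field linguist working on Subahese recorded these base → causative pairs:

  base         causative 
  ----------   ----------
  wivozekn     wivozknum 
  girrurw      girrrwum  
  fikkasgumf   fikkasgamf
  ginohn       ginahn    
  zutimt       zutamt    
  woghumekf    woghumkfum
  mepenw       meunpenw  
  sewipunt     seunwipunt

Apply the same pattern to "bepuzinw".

beunpuzinw

girrurw and mepenw both end in -w yet inflect differently (girrrwum, meunpenw), so the final letter is not what conditions the rule; the second-to-last letter is.
"bepuzinw" has second-to-last letter 'n'. The stems whose second-to-last letter is 'n' (sewipunt → seunwipunt, mepenw → meunpenw) insert -un- after the first vowel.
The other patterns: stems whose second-to-last letter is 'k' or 'r' delete the last vowel and add -um; stems whose second-to-last letter is 'h' or 'm' change the last vowel to 'a'.
So bepuzinw → beunpuzinw.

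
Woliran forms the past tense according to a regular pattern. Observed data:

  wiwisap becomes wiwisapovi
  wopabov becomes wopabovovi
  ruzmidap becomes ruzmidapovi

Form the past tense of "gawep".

Every pair shown (wiwisap → wiwisapovi, wopabov → wopabovovi, ruzmidap → ruzmidapovi) follows the same rule: add -ovi.
So gawep → gawepovi.

gawepovi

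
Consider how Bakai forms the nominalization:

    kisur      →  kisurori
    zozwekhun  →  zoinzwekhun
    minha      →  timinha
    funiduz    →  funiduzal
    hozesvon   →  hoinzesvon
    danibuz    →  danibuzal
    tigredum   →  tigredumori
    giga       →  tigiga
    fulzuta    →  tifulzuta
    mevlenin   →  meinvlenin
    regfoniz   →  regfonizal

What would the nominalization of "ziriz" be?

"ziriz" ends in -z. The stems ending in -z (funiduz → funiduzal, regfoniz → regfonizal, danibuz → danibuzal) add -al.
The other patterns: stems ending in -a add the prefix ti-; stems ending in -m or -r add -ori; stems ending in -n insert -in- after the first vowel.
So ziriz → zirizal.

zirizal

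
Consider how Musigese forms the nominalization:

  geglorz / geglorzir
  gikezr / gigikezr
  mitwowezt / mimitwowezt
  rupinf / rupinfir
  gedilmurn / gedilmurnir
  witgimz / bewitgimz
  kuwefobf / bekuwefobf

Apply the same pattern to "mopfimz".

bemopfimz

kuwefobf and rupinf both end in -f yet inflect differently (bekuwefobf, rupinfir), so the final letter is not what conditions the rule; the second-to-last letter is.
"mopfimz" has second-to-last letter 'm'. The one such stem in the data (witgimz → bewitgimz) adds the prefix be-, so the same rule applies.
The other patterns: stems whose second-to-last letter is 'z' repeat the first consonant+vowel as a prefix; stems whose second-to-last letter is 'n' or 'r' add -ir.
So mopfimz → bemopfimz.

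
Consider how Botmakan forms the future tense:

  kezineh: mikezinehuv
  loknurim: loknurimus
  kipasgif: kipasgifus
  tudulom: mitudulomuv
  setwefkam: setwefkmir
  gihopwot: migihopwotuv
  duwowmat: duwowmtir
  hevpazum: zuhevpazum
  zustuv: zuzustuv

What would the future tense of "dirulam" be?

dirulmir

setwefkam and tudulom both end in -m yet inflect differently (setwefkmir, mitudulomuv), so the final letter is not what conditions the rule; the last vowel is.
"dirulam" has last vowel 'a'. The stems whose last vowel is 'a' (duwowmat → duwowmtir, setwefkam → setwefkmir) delete the last vowel and add -ir.
The other patterns: stems whose last vowel is 'e' or 'o' add mi- … -uv around the stem; stems whose last vowel is 'u' add the prefix zu-; stems whose last vowel is 'i' add -us.
So dirulam → dirulmir.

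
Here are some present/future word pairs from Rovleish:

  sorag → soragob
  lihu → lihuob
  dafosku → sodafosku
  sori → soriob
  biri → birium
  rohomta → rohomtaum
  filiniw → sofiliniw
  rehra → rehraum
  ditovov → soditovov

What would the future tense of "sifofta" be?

sifoftaob

biri and sori both end in -i yet inflect differently (birium, soriob), so the final letter is not what conditions the rule; the first letter is.
"sifofta" begins with s-. The stems beginning with s- (sorag → soragob, sori → soriob) add -ob.
The other patterns: stems beginning with b- or r- add -um; stems beginning with d- or f- add the prefix so-.
So sifofta → sifoftaob.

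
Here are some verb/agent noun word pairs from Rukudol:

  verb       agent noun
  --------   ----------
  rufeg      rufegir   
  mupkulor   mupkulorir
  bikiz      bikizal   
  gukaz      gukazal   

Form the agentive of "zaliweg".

bikiz and rufeg both have 2 vowels yet inflect differently (bikizal, rufegir), so the number of vowels is not what conditions the rule; the final letter is.
"zaliweg" ends in -g. The one such stem in the data (rufeg → rufegir) adds -ir, so the same rule applies.
The other pattern: stems ending in -z add -al.
So zaliweg → zaliwegir.

zaliwegir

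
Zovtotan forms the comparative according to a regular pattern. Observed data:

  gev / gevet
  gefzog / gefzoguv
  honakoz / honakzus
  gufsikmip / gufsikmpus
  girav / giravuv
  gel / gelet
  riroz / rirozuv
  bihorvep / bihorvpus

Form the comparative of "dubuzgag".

gev and girav both end in -v yet inflect differently (gevet, giravuv), so the final letter is not what conditions the rule; the number of vowels is.
"dubuzgag" has 3 vowels. The stems with 3 vowels (gufsikmip → gufsikmpus, bihorvep → bihorvpus, honakoz → honakzus) delete the last vowel and add -us.
So dubuzgag → dubuzggus.

dubuzggus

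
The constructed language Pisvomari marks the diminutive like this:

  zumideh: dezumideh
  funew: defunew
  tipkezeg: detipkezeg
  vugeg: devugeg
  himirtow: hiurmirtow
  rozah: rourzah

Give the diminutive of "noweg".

funew and himirtow both end in -w yet inflect differently (defunew, hiurmirtow), so the final letter is not what conditions the rule; the last vowel is.
"noweg" has last vowel 'e'. The stems whose last vowel is 'e' (zumideh → dezumideh, funew → defunew, tipkezeg → detipkezeg) add the prefix de-.
The other pattern: stems whose last vowel is 'a' or 'o' insert -ur- after the first vowel.
So noweg → denoweg.

denoweg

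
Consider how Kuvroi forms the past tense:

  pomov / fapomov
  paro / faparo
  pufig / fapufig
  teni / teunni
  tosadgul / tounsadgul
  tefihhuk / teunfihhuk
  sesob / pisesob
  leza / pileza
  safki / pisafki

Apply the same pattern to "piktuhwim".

"piktuhwim" begins with p-. The stems beginning with p- (pomov → fapomov, paro → faparo, pufig → fapufig) add the prefix fa-.
So piktuhwim → fapiktuhwim.

fapiktuhwim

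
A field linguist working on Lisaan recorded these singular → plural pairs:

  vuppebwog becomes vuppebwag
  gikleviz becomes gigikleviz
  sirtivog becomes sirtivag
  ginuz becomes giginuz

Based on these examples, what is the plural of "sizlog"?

vuppebwog and gikleviz both have 3 vowels yet inflect differently (vuppebwag, gigikleviz), so the number of vowels is not what conditions the rule; the final letter is.
"sizlog" ends in -g. The stems ending in -g (vuppebwog → vuppebwag, sirtivog → sirtivag) change the last vowel to 'a'.
The other pattern: stems ending in -z repeat the first consonant+vowel as a prefix.
So sizlog → sizlag.

sizlag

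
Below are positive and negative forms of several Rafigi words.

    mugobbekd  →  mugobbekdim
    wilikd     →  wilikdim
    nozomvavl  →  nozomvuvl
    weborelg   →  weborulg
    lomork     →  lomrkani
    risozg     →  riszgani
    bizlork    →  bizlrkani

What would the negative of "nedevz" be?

weborelg and risozg both end in -g yet inflect differently (weborulg, riszgani), so the final letter is not what conditions the rule; the second-to-last letter is.
"nedevz" has second-to-last letter 'v'. The one such stem in the data (nozomvavl → nozomvuvl) changes the last vowel to 'u' (as does weborelg), so the same rule applies.
The other patterns: stems whose second-to-last letter is 'k' add -im; stems whose second-to-last letter is 'r' or 'z' delete the last vowel and add -ani.
So nedevz → neduvz.

neduvz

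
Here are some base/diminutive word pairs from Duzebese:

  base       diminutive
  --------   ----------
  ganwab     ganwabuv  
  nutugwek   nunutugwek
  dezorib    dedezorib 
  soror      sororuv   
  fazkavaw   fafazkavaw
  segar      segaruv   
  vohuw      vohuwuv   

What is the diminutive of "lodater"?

lolodater

dezorib and ganwab both end in -b yet inflect differently (dedezorib, ganwabuv), so the final letter is not what conditions the rule; the number of vowels is.
"lodater" has 3 vowels. The stems with 3 vowels (nutugwek → nunutugwek, dezorib → dedezorib, fazkavaw → fafazkavaw) repeat the first consonant+vowel as a prefix.
The other pattern: stems with 2 vowels add -uv.
So lodater → lolodater.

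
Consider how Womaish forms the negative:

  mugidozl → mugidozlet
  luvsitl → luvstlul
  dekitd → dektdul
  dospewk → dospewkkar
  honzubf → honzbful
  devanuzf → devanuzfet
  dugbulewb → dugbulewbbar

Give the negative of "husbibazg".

mugidozl and luvsitl both end in -l yet inflect differently (mugidozlet, luvstlul), so the final letter is not what conditions the rule; the second-to-last letter is.
"husbibazg" has second-to-last letter 'z'. The stems whose second-to-last letter is 'z' (mugidozl → mugidozlet, devanuzf → devanuzfet) add -et.
The other patterns: stems whose second-to-last letter is 'w' double the final consonant and add -ar; stems whose second-to-last letter is 'b' or 't' delete the last vowel and add -ul.
So husbibazg → husbibazget.

husbibazget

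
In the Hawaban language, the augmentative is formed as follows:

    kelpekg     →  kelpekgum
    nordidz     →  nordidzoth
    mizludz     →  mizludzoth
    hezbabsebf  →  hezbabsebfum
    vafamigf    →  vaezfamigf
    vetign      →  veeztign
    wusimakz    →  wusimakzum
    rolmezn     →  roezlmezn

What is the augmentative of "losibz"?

"losibz" has second-to-last letter 'b'. The one such stem in the data (hezbabsebf → hezbabsebfum) adds -um, so the same rule applies.
The other patterns: stems whose second-to-last letter is 'd' add -oth; stems whose second-to-last letter is 'g' or 'z' insert -ez- after the first vowel.
So losibz → losibzum.

losibzum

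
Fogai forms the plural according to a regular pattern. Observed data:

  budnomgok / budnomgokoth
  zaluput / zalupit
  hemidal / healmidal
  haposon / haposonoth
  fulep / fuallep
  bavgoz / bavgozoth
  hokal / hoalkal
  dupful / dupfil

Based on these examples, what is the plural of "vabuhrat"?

vaalbuhrat

dupful and hokal both end in -l yet inflect differently (dupfil, hoalkal), so the final letter is not what conditions the rule; the last vowel is.
"vabuhrat" has last vowel 'a'. The stems whose last vowel is 'a' (hokal → hoalkal, hemidal → healmidal) insert -al- after the first vowel.
So vabuhrat → vaalbuhrat.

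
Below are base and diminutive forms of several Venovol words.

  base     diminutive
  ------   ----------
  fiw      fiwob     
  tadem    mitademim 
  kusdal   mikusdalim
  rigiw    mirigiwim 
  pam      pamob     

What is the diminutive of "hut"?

hutob

rigiw and fiw both end in -w yet inflect differently (mirigiwim, fiwob), so the final letter is not what conditions the rule; the number of vowels is.
"hut" has 1 vowel. The stems with 1 vowel (fiw → fiwob, pam → pamob) add -ob.
The other pattern: stems with 2 vowels add mi- … -im around the stem.
So hut → hutob.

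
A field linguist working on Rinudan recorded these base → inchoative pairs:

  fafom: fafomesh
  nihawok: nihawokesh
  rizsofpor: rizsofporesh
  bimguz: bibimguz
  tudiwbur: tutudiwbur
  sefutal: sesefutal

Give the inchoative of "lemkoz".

rizsofpor and tudiwbur both end in -r yet inflect differently (rizsofporesh, tutudiwbur), so the final letter is not what conditions the rule; the last vowel is.
"lemkoz" has last vowel 'o'. The stems whose last vowel is 'o' (fafom → fafomesh, nihawok → nihawokesh, rizsofpor → rizsofporesh) add -esh.
The other pattern: stems whose last vowel is 'a' or 'u' repeat the first consonant+vowel as a prefix.
So lemkoz → lemkozesh.

lemkozesh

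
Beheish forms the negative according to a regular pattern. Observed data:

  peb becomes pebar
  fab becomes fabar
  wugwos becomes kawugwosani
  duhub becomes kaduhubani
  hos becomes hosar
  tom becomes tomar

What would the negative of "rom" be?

wugwos and hos both end in -s yet inflect differently (kawugwosani, hosar), so the final letter is not what conditions the rule; the number of vowels is.
"rom" has 1 vowel. The stems with 1 vowel (hos → hosar, fab → fabar, peb → pebar) add -ar.
The other pattern: stems with 2 vowels add ka- … -ani around the stem.
So rom → romar.

romar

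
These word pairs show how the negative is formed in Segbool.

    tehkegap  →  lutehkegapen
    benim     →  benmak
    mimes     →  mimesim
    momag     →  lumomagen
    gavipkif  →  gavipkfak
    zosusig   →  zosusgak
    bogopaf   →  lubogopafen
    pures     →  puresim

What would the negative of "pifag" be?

lupifagen

"pifag" has last vowel 'a'. The stems whose last vowel is 'a' (momag → lumomagen, bogopaf → lubogopafen, tehkegap → lutehkegapen) add lu- … -en around the stem.
So pifag → lupifagen.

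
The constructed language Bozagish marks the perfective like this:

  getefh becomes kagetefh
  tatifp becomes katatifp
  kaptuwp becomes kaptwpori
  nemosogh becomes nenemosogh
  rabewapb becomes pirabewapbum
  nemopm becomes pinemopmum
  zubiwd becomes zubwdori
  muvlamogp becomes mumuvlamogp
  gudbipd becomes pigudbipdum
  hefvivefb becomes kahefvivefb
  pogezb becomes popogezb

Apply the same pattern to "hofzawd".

"hofzawd" has second-to-last letter 'w'. The stems whose second-to-last letter is 'w' (zubiwd → zubwdori, kaptuwp → kaptwpori) delete the last vowel and add -ori.
So hofzawd → hofzwdori.

hofzwdori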